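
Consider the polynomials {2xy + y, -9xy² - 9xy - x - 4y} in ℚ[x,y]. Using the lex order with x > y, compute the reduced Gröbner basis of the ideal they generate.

G = {x - 9/2y² - ½y, y³ + 1/9y² + 1/9y}

This is the nonlinear analogue of row-reducing a linear system.

f_1 = 2xy + y, LT = xy.
f_2 = -9xy² - 9xy - x - 4y, LT = xy².

S(f_1,f_2): lcm = xy². S = -xy - 1/9x + ½y² - 4/9y.
  leading term xy: subtract (-½)·f_1 from -xy - 1/9x + ½y² - 4/9y → -1/9x + ½y² + 1/18y
  leading term x: no divisor's leading term divides it; move -1/9x to the remainder.
  leading term y²: no divisor's leading term divides it; move ½y² to the remainder.
  leading term y: no divisor's leading term divides it; move 1/18y to the remainder.
  remainder -1/9x + ½y² + 1/18y ≠ 0; add g_3 = -1/9x + ½y² + 1/18y to the basis.

S(f_1,g_3): lcm = xy. S = 9/2y³ + ½y² + ½y.
  leading term y³: no divisor's leading term divides it; move 9/2y³ to the remainder.
  leading term y²: no divisor's leading term divides it; move ½y² to the remainder.
  leading term y: no divisor's leading term divides it; move ½y to the remainder.
  remainder 9/2y³ + ½y² + ½y ≠ 0; add g_4 = 9/2y³ + ½y² + ½y to the basis.

The other S-polynomials (S(f_2,g_3), S(f_1,g_4), S(f_2,g_4), S(g_3,g_4)) all reduce to 0 modulo the current basis, so we have a Gröbner basis.
Inter-reduce: drop elements whose leading term is divisible by another's, tail-reduce, and make monic.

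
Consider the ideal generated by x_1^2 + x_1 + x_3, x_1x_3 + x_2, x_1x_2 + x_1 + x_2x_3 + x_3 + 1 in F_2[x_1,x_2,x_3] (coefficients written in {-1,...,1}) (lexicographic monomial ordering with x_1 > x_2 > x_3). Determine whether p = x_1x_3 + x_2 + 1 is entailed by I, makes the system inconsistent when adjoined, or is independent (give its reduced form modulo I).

Adjoining x_1x_3 + x_2 + 1 makes the ideal the whole ring: the system is inconsistent.

First compute the reduced Gröbner basis of I by Buchberger's algorithm.
f_1 = x_1^2 + x_1 + x_3, LT = x_1^2.
f_2 = x_1x_3 + x_2, LT = x_1x_3.
f_3 = x_1x_2 + x_1 + x_2x_3 + x_3 + 1, LT = x_1x_2.

S(f_1,f_2): lcm = x_1^2x_3. S = x_1x_2 + x_1x_3 + x_3^2.
  leading term x_1x_2: subtract (1)·f_3 from x_1x_2 + x_1x_3 + x_3^2 → x_1x_3 + x_1 + x_2x_3 + x_3^2 + x_3 + 1
  leading term x_1x_3: subtract (1)·f_2 from x_1x_3 + x_1 + x_2x_3 + x_3^2 + x_3 + 1 → x_1 + x_2x_3 + x_2 + x_3^2 + x_3 + 1
  leading term x_1: no divisor's leading term divides it; move x_1 to the remainder.
  leading term x_2x_3: no divisor's leading term divides it; move x_2x_3 to the remainder.
  leading term x_2: no divisor's leading term divides it; move x_2 to the remainder.
  leading term x_3^2: no divisor's leading term divides it; move x_3^2 to the remainder.
  leading term x_3: no divisor's leading term divides it; move x_3 to the remainder.
  leading term 1: no divisor's leading term divides it; move 1 to the remainder.
  remainder x_1 + x_2x_3 + x_2 + x_3^2 + x_3 + 1 ≠ 0; add h_4 = x_1 + x_2x_3 + x_2 + x_3^2 + x_3 + 1 to the basis.

S(f_1,f_3): lcm = x_1^2x_2. S = x_1^2 + x_1x_2x_3 + x_1x_2 + x_1x_3 + x_1 + x_2x_3.
  leading term x_1^2: subtract (1)·f_1 from x_1^2 + x_1x_2x_3 + x_1x_2 + x_1x_3 + x_1 + x_2x_3 → x_1x_2x_3 + x_1x_2 + x_1x_3 + x_2x_3 + x_3
  leading term x_1x_2x_3: subtract (x_2)·f_2 from x_1x_2x_3 + x_1x_2 + x_1x_3 + x_2x_3 + x_3 → x_1x_2 + x_1x_3 + x_2^2 + x_2x_3 + x_3
  leading term x_1x_2: subtract (1)·f_3 from x_1x_2 + x_1x_3 + x_2^2 + x_2x_3 + x_3 → x_1x_3 + x_1 + x_2^2 + 1
  leading term x_1x_3: subtract (1)·f_2 from x_1x_3 + x_1 + x_2^2 + 1 → x_1 + x_2^2 + x_2 + 1
  leading term x_1: subtract (1)·h_4 from x_1 + x_2^2 + x_2 + 1 → x_2^2 + x_2x_3 + x_3^2 + x_3
  leading term x_2^2: no divisor's leading term divides it; move x_2^2 to the remainder.
  leading term x_2x_3: no divisor's leading term divides it; move x_2x_3 to the remainder.
  leading term x_3^2: no divisor's leading term divides it; move x_3^2 to the remainder.
  leading term x_3: no divisor's leading term divides it; move x_3 to the remainder.
  remainder x_2^2 + x_2x_3 + x_3^2 + x_3 ≠ 0; add h_5 = x_2^2 + x_2x_3 + x_3^2 + x_3 to the basis.

S(f_2,f_3): lcm = x_1x_2x_3. S = x_1x_3 + x_2^2 + x_2x_3^2 + x_3^2 + x_3.
  leading term x_1x_3: subtract (1)·f_2 from x_1x_3 + x_2^2 + x_2x_3^2 + x_3^2 + x_3 → x_2^2 + x_2x_3^2 + x_2 + x_3^2 + x_3
  leading term x_2^2: subtract (1)·h_5 from x_2^2 + x_2x_3^2 + x_2 + x_3^2 + x_3 → x_2x_3^2 + x_2x_3 + x_2
  leading term x_2x_3^2: no divisor's leading term divides it; move x_2x_3^2 to the remainder.
  leading term x_2x_3: no divisor's leading term divides it; move x_2x_3 to the remainder.
  leading term x_2: no divisor's leading term divides it; move x_2 to the remainder.
  remainder x_2x_3^2 + x_2x_3 + x_2 ≠ 0; add h_6 = x_2x_3^2 + x_2x_3 + x_2 to the basis.

S(f_2,h_4): lcm = x_1x_3. S = x_2x_3^2 + x_2x_3 + x_2 + x_3^3 + x_3^2 + x_3.
  leading term x_2x_3^2: subtract (1)·h_6 from x_2x_3^2 + x_2x_3 + x_2 + x_3^3 + x_3^2 + x_3 → x_3^3 + x_3^2 + x_3
  leading term x_3^3: no divisor's leading term divides it; move x_3^3 to the remainder.
  leading term x_3^2: no divisor's leading term divides it; move x_3^2 to the remainder.
  leading term x_3: no divisor's leading term divides it; move x_3 to the remainder.
  remainder x_3^3 + x_3^2 + x_3 ≠ 0; add h_7 = x_3^3 + x_3^2 + x_3 to the basis.

The other S-polynomials (S(f_1,h_4), S(f_3,h_4), S(f_1,h_5), S(f_2,h_5), S(f_3,h_5), S(h_4,h_5), S(f_1,h_6), S(f_2,h_6), S(f_3,h_6), S(h_4,h_6), S(h_5,h_6), S(f_1,h_7), S(f_2,h_7), S(f_3,h_7), S(h_4,h_7), S(h_5,h_7), S(h_6,h_7)) all reduce to 0 modulo the current basis, so we have a Gröbner basis.
Inter-reduce: drop elements whose leading term is divisible by another's, tail-reduce, and make monic.
Reduced Gröbner basis: {x_1 + x_2x_3 + x_2 + x_3^2 + x_3 + 1, x_2^2 + x_2x_3 + x_3^2 + x_3, x_2x_3^2 + x_2x_3 + x_2, x_3^3 + x_3^2 + x_3}.
Label its elements g_1 = x_1 + x_2x_3 + x_2 + x_3^2 + x_3 + 1, g_2 = x_2^2 + x_2x_3 + x_3^2 + x_3, g_3 = x_2x_3^2 + x_2x_3 + x_2, g_4 = x_3^3 + x_3^2 + x_3.

Reduce p = x_1x_3 + x_2 + 1 modulo G:
  leading term x_1x_3: subtract (x_3)·g_1 from x_1x_3 + x_2 + 1 → x_2x_3^2 + x_2x_3 + x_2 + x_3^3 + x_3^2 + x_3 + 1
  leading term x_2x_3^2: subtract (1)·g_3 from x_2x_3^2 + x_2x_3 + x_2 + x_3^3 + x_3^2 + x_3 + 1 → x_3^3 + x_3^2 + x_3 + 1
  leading term x_3^3: subtract (1)·g_4 from x_3^3 + x_3^2 + x_3 + 1 → 1
  leading term 1: no divisor's leading term divides it; move 1 to the remainder.
  normal form = 1.
The normal form is nonzero, so p ∉ I. Since p minus its normal form lies in I, I + (p) = I + (r) where r = 1; decide whether this ideal is the whole ring.
Here r = 1 is a nonzero constant, hence a unit: 1 ∈ I + (p), the Gröbner basis of I + (p) is {1}, and the enlarged system has no common solution — adjoining p is inconsistent.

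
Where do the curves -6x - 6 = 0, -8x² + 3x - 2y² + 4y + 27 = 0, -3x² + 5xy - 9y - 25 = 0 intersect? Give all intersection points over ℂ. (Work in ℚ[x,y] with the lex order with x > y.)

Compute a lex Gröbner basis by Buchberger's algorithm.
f_1 = -6x - 6, LT = x.
f_2 = -8x² + 3x - 2y² + 4y + 27, LT = x².
f_3 = -3x² + 5xy - 9y - 25, LT = x².

S(f_1,f_2): lcm = x². S = 11/8x - ¼y² + ½y + 27/8.
  leading term x: subtract (-11/48)·f_1 from 11/8x - ¼y² + ½y + 27/8 → -¼y² + ½y + 2
  leading term y²: no divisor's leading term divides it; move -¼y² to the remainder.
  leading term y: no divisor's leading term divides it; move ½y to the remainder.
  leading term 1: no divisor's leading term divides it; move 2 to the remainder.
  remainder -¼y² + ½y + 2 ≠ 0; add h_4 = -¼y² + ½y + 2 to the basis.

S(f_1,f_3): lcm = x². S = 5/3xy + x - 3y - 25/3.
  leading term xy: subtract (-5/18y)·f_1 from 5/3xy + x - 3y - 25/3 → x - 14/3y - 25/3
  leading term x: subtract (-⅙)·f_1 from x - 14/3y - 25/3 → -14/3y - 28/3
  leading term y: no divisor's leading term divides it; move -14/3y to the remainder.
  leading term 1: no divisor's leading term divides it; move -28/3 to the remainder.
  remainder -14/3y - 28/3 ≠ 0; add h_5 = -14/3y - 28/3 to the basis.

The other S-polynomials (S(f_2,f_3), S(f_1,h_4), S(f_2,h_4), S(f_3,h_4), S(f_1,h_5), S(f_2,h_5), S(f_3,h_5), S(h_4,h_5)) all reduce to 0 modulo the current basis, so we have a Gröbner basis.
Inter-reduce: drop elements whose leading term is divisible by another's, tail-reduce, and make monic.
Reduced Gröbner basis: {x + 1, y + 2}.

Since the basis is lex-ordered, y + 2 is univariate in y. Its roots are {-2}. Back-substituting each root into the other basis elements fixes the other coordinates.
  y = -2: the earlier basis element becomes x + 1 = 0, giving x = -1 — point (-1, -2).
Check: every point annihilates each of the original generators.

{(-1, -2)}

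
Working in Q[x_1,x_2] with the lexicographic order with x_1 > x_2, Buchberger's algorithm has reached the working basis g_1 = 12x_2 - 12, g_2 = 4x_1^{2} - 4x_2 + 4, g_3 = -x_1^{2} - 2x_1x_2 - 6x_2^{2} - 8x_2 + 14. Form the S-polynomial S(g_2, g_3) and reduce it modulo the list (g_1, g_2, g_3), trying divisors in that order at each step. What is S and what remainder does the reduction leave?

lcm(LM(g_2), LM(g_3)) = x_1^{2}.
S = (lcm/LT(g_2))·g_2 − (lcm/LT(g_3))·g_3 = -2x_1x_2 - 6x_2^{2} - 9x_2 + 15.
Reduce S modulo (g_1, g_2, g_3) in that order:
  leading term x_1x_2: subtract (-\tfrac{1}{6}x_1)·g_1 from -2x_1x_2 - 6x_2^{2} - 9x_2 + 15 → -2x_1 - 6x_2^{2} - 9x_2 + 15
  leading term x_1: no divisor's leading term divides it; move -2x_1 to the remainder.
  leading term x_2^{2}: subtract (-\tfrac{1}{2}x_2)·g_1 from -6x_2^{2} - 9x_2 + 15 → -15x_2 + 15
  leading term x_2: subtract (-\tfrac{5}{4})·g_1 from -15x_2 + 15 → 0
The remainder -2x_1 is nonzero, so it would be added as the next basis element.

S(g_2, g_3) = -2x_1x_2 - 6x_2^{2} - 9x_2 + 15; remainder on division = -2x_1.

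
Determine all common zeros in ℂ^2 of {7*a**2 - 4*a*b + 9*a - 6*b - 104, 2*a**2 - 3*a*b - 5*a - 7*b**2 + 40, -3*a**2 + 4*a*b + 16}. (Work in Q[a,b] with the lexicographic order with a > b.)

Compute a lex Gröbner basis by Buchberger's algorithm.
f_1 = 7*a**2 - 4*a*b + 9*a - 6*b - 104, LT = a**2.
f_2 = 2*a**2 - 3*a*b - 5*a - 7*b**2 + 40, LT = a**2.
f_3 = -3*a**2 + 4*a*b + 16, LT = a**2.

S(f_1,f_2): lcm = a**2. S = 13/14*a*b + 53/14*a + 7/2*b**2 - 6/7*b - 244/7.
  leading term a*b: no divisor's leading term divides it; move 13/14*a*b to the remainder.
  leading term a: no divisor's leading term divides it; move 53/14*a to the remainder.
  leading term b**2: no divisor's leading term divides it; move 7/2*b**2 to the remainder.
  leading term b: no divisor's leading term divides it; move -6/7*b to the remainder.
  leading term 1: no divisor's leading term divides it; move -244/7 to the remainder.
  remainder 13/14*a*b + 53/14*a + 7/2*b**2 - 6/7*b - 244/7 ≠ 0; add h_4 = 13/14*a*b + 53/14*a + 7/2*b**2 - 6/7*b - 244/7 to the basis.

S(f_1,f_3): lcm = a**2. S = 16/21*a*b + 9/7*a - 6/7*b - 200/21.
  leading term a*b: subtract (32/39)·h_4 from 16/21*a*b + 9/7*a - 6/7*b - 200/21 → -71/39*a - 112/39*b**2 - 2/13*b + 248/13
  leading term a: no divisor's leading term divides it; move -71/39*a to the remainder.
  leading term b**2: no divisor's leading term divides it; move -112/39*b**2 to the remainder.
  leading term b: no divisor's leading term divides it; move -2/13*b to the remainder.
  leading term 1: no divisor's leading term divides it; move 248/13 to the remainder.
  remainder -71/39*a - 112/39*b**2 - 2/13*b + 248/13 ≠ 0; add h_5 = -71/39*a - 112/39*b**2 - 2/13*b + 248/13 to the basis.

S(f_1,h_4): lcm = a**2*b. S = -53/13*a**2 - 395/91*a*b**2 + 201/91*a*b + 488/13*a - 6/7*b**2 - 104/7*b.
  leading term a**2: subtract (-53/91)·f_1 from -53/13*a**2 - 395/91*a*b**2 + 201/91*a*b + 488/13*a - 6/7*b**2 - 104/7*b → -395/91*a*b**2 - 11/91*a*b + 3893/91*a - 6/7*b**2 - 1670/91*b - 424/7
  leading term a*b**2: subtract (-790/169*b)·h_4 from -395/91*a*b**2 - 11/91*a*b + 3893/91*a - 6/7*b**2 - 1670/91*b - 424/7 → 20792/1183*a*b + 3893/91*a + 2765/169*b**3 - 822/169*b**2 - 214470/1183*b - 424/7
  leading term a*b: subtract (41584/2197)·h_4 from 20792/1183*a*b + 3893/91*a + 2765/169*b**3 - 822/169*b**2 - 214470/1183*b - 424/7 → -63437/2197*a + 2765/169*b**3 - 156230/2197*b**2 - 362658/2197*b + 1316424/2197
  leading term a: subtract (190311/11999)·h_5 from -63437/2197*a + 2765/169*b**3 - 156230/2197*b**2 - 362658/2197*b + 1316424/2197 → 2765/169*b**3 - 23594/923*b**2 - 1951392/11999*b + 3559152/11999
  leading term b**3: no divisor's leading term divides it; move 2765/169*b**3 to the remainder.
  leading term b**2: no divisor's leading term divides it; move -23594/923*b**2 to the remainder.
  leading term b: no divisor's leading term divides it; move -1951392/11999*b to the remainder.
  leading term 1: no divisor's leading term divides it; move 3559152/11999 to the remainder.
  remainder 2765/169*b**3 - 23594/923*b**2 - 1951392/11999*b + 3559152/11999 ≠ 0; add h_6 = 2765/169*b**3 - 23594/923*b**2 - 1951392/11999*b + 3559152/11999 to the basis.

S(f_3,h_4): lcm = a**2*b. S = -53/13*a**2 - 199/39*a*b**2 + 12/13*a*b + 488/13*a - 16/3*b.
  leading term a**2: subtract (-53/91)·f_1 from -53/13*a**2 - 199/39*a*b**2 + 12/13*a*b + 488/13*a - 16/3*b → -199/39*a*b**2 - 128/91*a*b + 3893/91*a - 2410/273*b - 424/7
  leading term a*b**2: subtract (-2786/507*b)·h_4 from -199/39*a*b**2 - 128/91*a*b + 3893/91*a - 2410/273*b - 424/7 → 68837/3549*a*b + 3893/91*a + 9751/507*b**3 - 796/169*b**2 - 237038/1183*b - 424/7
  leading term a*b: subtract (137674/6591)·h_4 from 68837/3549*a*b + 3893/91*a + 9751/507*b**3 - 796/169*b**2 - 237038/1183*b - 424/7 → -239230/6591*a + 9751/507*b**3 - 512903/6591*b**2 - 400878/2197*b + 4399696/6591
  leading term a: subtract (239230/11999)·h_5 from -239230/6591*a + 9751/507*b**3 - 512903/6591*b**2 - 400878/2197*b + 4399696/6591 → 9751/507*b**3 - 18979/923*b**2 - 2152606/11999*b + 10337792/35997
  leading term b**3: subtract (1393/1185)·h_6 from 9751/507*b**3 - 18979/923*b**2 - 2152606/11999*b + 10337792/35997 → 798179/84135*b**2 + 330278/28045*b - 5174384/84135
  leading term b**2: no divisor's leading term divides it; move 798179/84135*b**2 to the remainder.
  leading term b: no divisor's leading term divides it; move 330278/28045*b to the remainder.
  leading term 1: no divisor's leading term divides it; move -5174384/84135 to the remainder.
  remainder 798179/84135*b**2 + 330278/28045*b - 5174384/84135 ≠ 0; add h_7 = 798179/84135*b**2 + 330278/28045*b - 5174384/84135 to the basis.

S(f_1,h_5): lcm = a**2. S = -112/71*a*b**2 - 326/497*a*b + 5847/497*a - 6/7*b - 104/7.
  leading term a*b**2: subtract (-1568/923*b)·h_4 from -112/71*a*b**2 - 326/497*a*b + 5847/497*a - 6/7*b - 104/7 → 37314/6461*a*b + 5847/497*a + 5488/923*b**3 - 1344/923*b**2 - 388130/6461*b - 104/7
  leading term a*b: subtract (74628/11999)·h_4 from 37314/6461*a*b + 5847/497*a + 5488/923*b**3 - 1344/923*b**2 - 388130/6461*b - 104/7 → -141357/11999*a + 5488/923*b**3 - 278670/11999*b**2 - 656846/11999*b + 2423048/11999
  leading term a: subtract (424071/65533)·h_5 from -141357/11999*a + 5488/923*b**3 - 278670/11999*b**2 - 656846/11999*b + 2423048/11999 → 5488/923*b**3 - 23394/5041*b**2 - 3522148/65533*b + 5143600/65533
  leading term b**3: subtract (10192/28045)·h_6 from 5488/923*b**3 - 23394/5041*b**2 - 3522148/65533*b + 5143600/65533 → 9257066/1991195*b**2 + 10664836/1991195*b - 58357936/1991195
  leading term b**2: subtract (27771198/56670709)·h_7 from 9257066/1991195*b**2 + 10664836/1991195*b - 58357936/1991195 → -23525320/56670709*b + 47050640/56670709
  leading term b: no divisor's leading term divides it; move -23525320/56670709*b to the remainder.
  leading term 1: no divisor's leading term divides it; move 47050640/56670709 to the remainder.
  remainder -23525320/56670709*b + 47050640/56670709 ≠ 0; add h_8 = -23525320/56670709*b + 47050640/56670709 to the basis.

The other S-polynomials (S(f_2,f_3), S(f_2,h_4), S(f_2,h_5), S(f_3,h_5), S(h_4,h_5), S(f_1,h_6), S(f_2,h_6), S(f_3,h_6), S(h_4,h_6), S(h_5,h_6), S(f_1,h_7), S(f_2,h_7), S(f_3,h_7), S(h_4,h_7), S(h_5,h_7), S(h_6,h_7), S(f_1,h_8), S(f_2,h_8), S(f_3,h_8), S(h_4,h_8), S(h_5,h_8), S(h_6,h_8), S(h_7,h_8)) all reduce to 0 modulo the current basis, so we have a Gröbner basis.
Inter-reduce: drop elements whose leading term is divisible by another's, tail-reduce, and make monic.
Reduced Gröbner basis: {a - 4, b - 2}.

The lex basis is triangular: the last element involves only b. Solving b - 2 = 0 gives b ∈ {2}; substituting each value into the earlier elements determines the remaining variables.
  b = 2: the earlier basis element becomes a - 4 = 0, giving a = 4 — point (4, 2).
Each listed point satisfies every original equation (direct substitution).

{(4, 2)}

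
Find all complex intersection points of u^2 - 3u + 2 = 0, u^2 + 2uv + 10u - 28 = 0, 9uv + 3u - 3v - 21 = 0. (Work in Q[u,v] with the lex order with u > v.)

{(2, 1)}

Compute a lex Gröbner basis by Buchberger's algorithm.
f_1 = u^2 - 3u + 2, LT = u^2.
f_2 = u^2 + 2uv + 10u - 28, LT = u^2.
f_3 = 9uv + 3u - 3v - 21, LT = uv.

S(f_1,f_2): lcm = u^2. S = -2uv - 13u + 30.
  leading term uv: subtract (-2/9)·f_3 from -2uv - 13u + 30 → -37/3u - 2/3v + 76/3
  leading term u: no divisor's leading term divides it; move -37/3u to the remainder.
  leading term v: no divisor's leading term divides it; move -2/3v to the remainder.
  leading term 1: no divisor's leading term divides it; move 76/3 to the remainder.
  remainder -37/3u - 2/3v + 76/3 ≠ 0; add h_4 = -37/3u - 2/3v + 76/3 to the basis.

S(f_1,f_3): lcm = u^2v. S = -1/3u^2 - 8/3uv + 7/3u + 2v.
  leading term u^2: subtract (-1/3)·f_1 from -1/3u^2 - 8/3uv + 7/3u + 2v → -8/3uv + 4/3u + 2v + 2/3
  leading term uv: subtract (-8/27)·f_3 from -8/3uv + 4/3u + 2v + 2/3 → 20/9u + 10/9v - 50/9
  leading term u: subtract (-20/111)·h_4 from 20/9u + 10/9v - 50/9 → 110/111v - 110/111
  leading term v: no divisor's leading term divides it; move 110/111v to the remainder.
  leading term 1: no divisor's leading term divides it; move -110/111 to the remainder.
  remainder 110/111v - 110/111 ≠ 0; add h_5 = 110/111v - 110/111 to the basis.

The other S-polynomials (S(f_2,f_3), S(f_1,h_4), S(f_2,h_4), S(f_3,h_4), S(f_1,h_5), S(f_2,h_5), S(f_3,h_5), S(h_4,h_5)) all reduce to 0 modulo the current basis, so we have a Gröbner basis.
Inter-reduce: drop elements whose leading term is divisible by another's, tail-reduce, and make monic.
Reduced Gröbner basis: {u - 2, v - 1}.

The lex basis is triangular: the last element involves only v. Solving v - 1 = 0 gives v ∈ {1}; substituting each value into the earlier elements determines the remaining variables.
  v = 1: the earlier basis element becomes u - 2 = 0, giving u = 2 — point (2, 1).
Each listed point satisfies every original equation (direct substitution).
A lex Gröbner basis triangularizes the system, enabling back-substitution.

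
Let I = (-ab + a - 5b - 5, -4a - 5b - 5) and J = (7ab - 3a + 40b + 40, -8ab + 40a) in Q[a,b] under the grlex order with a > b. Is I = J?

For a fixed monomial order, each ideal has a unique reduced Gröbner basis; comparing bases decides equality.
Buchberger on the first generating set:
f_1 = -ab + a - 5b - 5, LT = ab.
f_2 = -4a - 5b - 5, LT = a.

S(f_1,f_2): lcm = ab. S = -5/4b^2 - a + 15/4b + 5.
  reduce S modulo (f_1, f_2):
  remainder -5/4b^2 + 5b + 25/4 ≠ 0; add g_3 = -5/4b^2 + 5b + 25/4 to the basis.

The other S-polynomials (S(f_1,g_3), S(f_2,g_3)) all reduce to 0 modulo the current basis, so we have a Gröbner basis.
Inter-reduce: drop elements whose leading term is divisible by another's, tail-reduce, and make monic.
Reduced Gröbner basis: {b^2 - 4b - 5, a + 5/4b + 5/4}.

Buchberger on the second generating set:
h_1 = 7ab - 3a + 40b + 40, LT = ab.
h_2 = -8ab + 40a, LT = ab.

S(h_1,h_2): lcm = ab. S = 32/7a + 40/7b + 40/7.
  reduce S modulo (h_1, h_2):
  remainder 32/7a + 40/7b + 40/7 ≠ 0; add k_3 = 32/7a + 40/7b + 40/7 to the basis.

S(h_1,k_3): lcm = ab. S = -5/4b^2 - 3/7a + 125/28b + 40/7.
  reduce S modulo (h_1, h_2, k_3):
  remainder -5/4b^2 + 5b + 25/4 ≠ 0; add k_4 = -5/4b^2 + 5b + 25/4 to the basis.

The other S-polynomials (S(h_2,k_3), S(h_1,k_4), S(h_2,k_4), S(k_3,k_4)) all reduce to 0 modulo the current basis, so we have a Gröbner basis.
Inter-reduce: drop elements whose leading term is divisible by another's, tail-reduce, and make monic.
Reduced Gröbner basis: {b^2 - 4b - 5, a + 5/4b + 5/4}.

Same reduced basis, so the two generating sets span the same ideal.

Yes, the ideals are equal.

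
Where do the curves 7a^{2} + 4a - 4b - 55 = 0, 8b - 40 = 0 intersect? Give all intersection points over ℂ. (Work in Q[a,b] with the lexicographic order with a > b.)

Compute a lex Gröbner basis by Buchberger's algorithm.
f_1 = 7a^{2} + 4a - 4b - 55, LT = a^{2}.
f_2 = 8b - 40, LT = b.

The S-polynomials (S(f_1,f_2)) all reduce to 0 modulo the current basis, so we have a Gröbner basis.
Inter-reduce: drop elements whose leading term is divisible by another's, tail-reduce, and make monic.
Reduced Gröbner basis: {a^{2} + \tfrac{4}{7}a - \tfrac{75}{7}, b - 5}.

Since the basis is lex-ordered, b - 5 is univariate in b. Its roots are {5}. Back-substituting each root into the other basis elements fixes the other coordinates.
  b = 5: the earlier basis element becomes a^{2} + \tfrac{4}{7}a - \tfrac{75}{7} = 0, giving a = -25/7, 3 — points (-25/7, 5), (3, 5).

{(-25/7, 5), (3, 5)}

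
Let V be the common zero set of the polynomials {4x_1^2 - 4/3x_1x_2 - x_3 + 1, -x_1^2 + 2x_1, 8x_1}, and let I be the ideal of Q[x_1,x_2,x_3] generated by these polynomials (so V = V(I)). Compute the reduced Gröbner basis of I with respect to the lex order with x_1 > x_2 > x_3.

G = {x_1, x_3 - 1}

f_1 = 4x_1^2 - 4/3x_1x_2 - x_3 + 1, LT = x_1^2.
f_2 = -x_1^2 + 2x_1, LT = x_1^2.
f_3 = 8x_1, LT = x_1.

S(f_1,f_2): lcm = x_1^2. S = -1/3x_1x_2 + 2x_1 - 1/4x_3 + 1/4.
  reduce S modulo (f_1, f_2, f_3):
  remainder -1/4x_3 + 1/4 ≠ 0; add g_4 = -1/4x_3 + 1/4 to the basis.

The other S-polynomials (S(f_1,f_3), S(f_2,f_3), S(f_1,g_4), S(f_2,g_4), S(f_3,g_4)) all reduce to 0 modulo the current basis, so we have a Gröbner basis.
Inter-reduce: drop elements whose leading term is divisible by another's, tail-reduce, and make monic.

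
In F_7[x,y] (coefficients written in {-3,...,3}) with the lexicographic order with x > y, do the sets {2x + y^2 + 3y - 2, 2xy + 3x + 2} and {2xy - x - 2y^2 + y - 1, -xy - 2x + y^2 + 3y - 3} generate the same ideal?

Two ideals are equal iff their reduced Gröbner bases coincide (the reduced basis is unique for a fixed ordering).
Buchberger on the first generating set:
f_1 = 2x + y^2 + 3y - 2, LT = x.
f_2 = 2xy + 3x + 2, LT = xy.

S(f_1,f_2): lcm = xy. S = 2x - 3y^3 - 2y^2 - y - 1.
  leading term x: subtract (1)·f_1 from 2x - 3y^3 - 2y^2 - y - 1 → -3y^3 - 3y^2 + 3y + 1
  leading term y^3: no divisor's leading term divides it; move -3y^3 to the remainder.
  leading term y^2: no divisor's leading term divides it; move -3y^2 to the remainder.
  leading term y: no divisor's leading term divides it; move 3y to the remainder.
  leading term 1: no divisor's leading term divides it; move 1 to the remainder.
  remainder -3y^3 - 3y^2 + 3y + 1 ≠ 0; add g_3 = -3y^3 - 3y^2 + 3y + 1 to the basis.

The other S-polynomials (S(f_1,g_3), S(f_2,g_3)) all reduce to 0 modulo the current basis, so we have a Gröbner basis.
Inter-reduce: drop elements whose leading term is divisible by another's, tail-reduce, and make monic.
Reduced Gröbner basis: {x - 3y^2 - 2y - 1, y^3 + y^2 - y + 2}.

Buchberger on the second generating set:
h_1 = 2xy - x - 2y^2 + y - 1, LT = xy.
h_2 = -xy - 2x + y^2 + 3y - 3, LT = xy.

S(h_1,h_2): lcm = xy. S = x.
  leading term x: no divisor's leading term divides it; move x to the remainder.
  remainder x ≠ 0; add k_3 = x to the basis.

S(h_1,k_3): lcm = xy. S = 3x - y^2 - 3y + 3.
  leading term x: subtract (3)·k_3 from 3x - y^2 - 3y + 3 → -y^2 - 3y + 3
  leading term y^2: no divisor's leading term divides it; move -y^2 to the remainder.
  leading term y: no divisor's leading term divides it; move -3y to the remainder.
  leading term 1: no divisor's leading term divides it; move 3 to the remainder.
  remainder -y^2 - 3y + 3 ≠ 0; add k_4 = -y^2 - 3y + 3 to the basis.

The other S-polynomials (S(h_2,k_3), S(h_1,k_4), S(h_2,k_4), S(k_3,k_4)) all reduce to 0 modulo the current basis, so we have a Gröbner basis.
Inter-reduce: drop elements whose leading term is divisible by another's, tail-reduce, and make monic.
Reduced Gröbner basis: {x, y^2 + 3y - 3}.

Since the reduced bases disagree, the two ideals are not the same.

No, the ideals differ.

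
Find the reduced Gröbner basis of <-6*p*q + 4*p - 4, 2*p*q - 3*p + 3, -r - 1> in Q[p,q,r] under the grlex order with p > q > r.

f_1 = -6*p*q + 4*p - 4, LT = p*q.
f_2 = 2*p*q - 3*p + 3, LT = p*q.
f_3 = -r - 1, LT = r.

S(f_1,f_2): lcm = p*q. S = 5/6*p - 5/6.
  leading term p: no divisor's leading term divides it; move 5/6*p to the remainder.
  leading term 1: no divisor's leading term divides it; move -5/6 to the remainder.
  remainder 5/6*p - 5/6 ≠ 0; add g_4 = 5/6*p - 5/6 to the basis.

S(f_1,g_4): lcm = p*q. S = -2/3*p + q + 2/3.
  leading term p: subtract (-4/5)·g_4 from -2/3*p + q + 2/3 → q
  leading term q: no divisor's leading term divides it; move q to the remainder.
  remainder q ≠ 0; add g_5 = q to the basis.

The other S-polynomials (S(f_1,f_3), S(f_2,f_3), S(f_2,g_4), S(f_3,g_4), S(f_1,g_5), S(f_2,g_5), S(f_3,g_5), S(g_4,g_5)) all reduce to 0 modulo the current basis, so we have a Gröbner basis.
Inter-reduce: drop elements whose leading term is divisible by another's, tail-reduce, and make monic.

G = {p - 1, q, r + 1}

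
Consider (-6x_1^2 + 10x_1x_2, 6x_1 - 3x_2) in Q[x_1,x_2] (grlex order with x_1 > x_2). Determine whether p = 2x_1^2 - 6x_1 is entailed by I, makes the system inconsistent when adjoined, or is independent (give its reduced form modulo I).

First compute the reduced Gröbner basis of I by Buchberger's algorithm.
f_1 = -6x_1^2 + 10x_1x_2, LT = x_1^2.
f_2 = 6x_1 - 3x_2, LT = x_1.

S(f_1,f_2): lcm = x_1^2. S = -7/6x_1x_2.
  reduce S modulo (f_1, f_2):
  remainder -7/12x_2^2 ≠ 0; add h_3 = -7/12x_2^2 to the basis.

The other S-polynomials (S(f_1,h_3), S(f_2,h_3)) all reduce to 0 modulo the current basis, so we have a Gröbner basis.
Inter-reduce: drop elements whose leading term is divisible by another's, tail-reduce, and make monic.
Reduced Gröbner basis: {x_2^2, x_1 - 1/2x_2}.
Label its elements g_1 = x_2^2, g_2 = x_1 - 1/2x_2.

Reduce p = 2x_1^2 - 6x_1 modulo G:
  leading term x_1^2: subtract (2x_1)·g_2 from 2x_1^2 - 6x_1 → x_1x_2 - 6x_1
  leading term x_1x_2: subtract (x_2)·g_2 from x_1x_2 - 6x_1 → 1/2x_2^2 - 6x_1
  leading term x_2^2: subtract (1/2)·g_1 from 1/2x_2^2 - 6x_1 → -6x_1
  leading term x_1: subtract (-6)·g_2 from -6x_1 → -3x_2
  leading term x_2: no divisor's leading term divides it; move -3x_2 to the remainder.
  normal form = -3x_2.
The normal form is nonzero, so p ∉ I. Since p minus its normal form lies in I, I + (p) = I + (r) where r = -3x_2; decide whether this ideal is the whole ring.
Run Buchberger on G together with r (pairs among the g_i already reduce to 0 since G is a Gröbner basis):
g_1 = x_2^2, LT = x_2^2.
g_2 = x_1 - 1/2x_2, LT = x_1.
r = -3x_2, LT = x_2.

The S-polynomials (S(g_1,g_2), S(g_1,r), S(g_2,r)) all reduce to 0 modulo the current basis, so we have a Gröbner basis.
Inter-reduce: drop elements whose leading term is divisible by another's, tail-reduce, and make monic.
Reduced Gröbner basis: {x_1, x_2}.
The reduced Gröbner basis of I + (p) is {x_1, x_2} ≠ {1}, a proper ideal, so the enlarged system stays consistent: p is independent of I, with normal form -3x_2.

The remainder on division by a Gröbner basis is unique — it is the normal form.

2x_1^2 - 6x_1 is independent of I; its normal form modulo I is -3x_2.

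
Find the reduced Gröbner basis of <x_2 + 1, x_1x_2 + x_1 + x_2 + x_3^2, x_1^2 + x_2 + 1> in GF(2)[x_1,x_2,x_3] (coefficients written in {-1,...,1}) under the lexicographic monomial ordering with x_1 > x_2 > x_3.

f_1 = x_2 + 1, LT = x_2.
f_2 = x_1x_2 + x_1 + x_2 + x_3^2, LT = x_1x_2.
f_3 = x_1^2 + x_2 + 1, LT = x_1^2.

S(f_1,f_2): lcm = x_1x_2. S = x_2 + x_3^2.
  leading term x_2: subtract (1)·f_1 from x_2 + x_3^2 → x_3^2 + 1
  leading term x_3^2: no divisor's leading term divides it; move x_3^2 to the remainder.
  leading term 1: no divisor's leading term divides it; move 1 to the remainder.
  remainder x_3^2 + 1 ≠ 0; add g_4 = x_3^2 + 1 to the basis.

The other S-polynomials (S(f_1,f_3), S(f_2,f_3), S(f_1,g_4), S(f_2,g_4), S(f_3,g_4)) all reduce to 0 modulo the current basis, so we have a Gröbner basis.
Inter-reduce: drop elements whose leading term is divisible by another's, tail-reduce, and make monic.

G = {x_1^2, x_2 + 1, x_3^2 + 1}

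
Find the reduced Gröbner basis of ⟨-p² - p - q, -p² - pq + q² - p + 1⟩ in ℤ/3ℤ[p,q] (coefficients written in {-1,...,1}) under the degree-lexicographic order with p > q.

G = {q³ + q² + p - 1, p² + p + q, pq - q² - q - 1}

The reduced Gröbner basis is the canonical form of the ideal for this ordering.

f_1 = -p² - p - q, LT = p².
f_2 = -p² - pq + q² - p + 1, LT = p².

S(f_1,f_2): lcm = p². S = -pq + q² + q + 1.
  leading term pq: no divisor's leading term divides it; move -pq to the remainder.
  leading term q²: no divisor's leading term divides it; move q² to the remainder.
  leading term q: no divisor's leading term divides it; move q to the remainder.
  leading term 1: no divisor's leading term divides it; move 1 to the remainder.
  remainder -pq + q² + q + 1 ≠ 0; add g_3 = -pq + q² + q + 1 to the basis.

S(f_1,g_3): lcm = p²q. S = pq² - pq + q² + p.
  leading term pq²: subtract (-q)·g_3 from pq² - pq + q² + p → q³ - pq - q² + p + q
  leading term q³: no divisor's leading term divides it; move q³ to the remainder.
  leading term pq: subtract (1)·g_3 from -pq - q² + p + q → q² + p - 1
  leading term q²: no divisor's leading term divides it; move q² to the remainder.
  leading term p: no divisor's leading term divides it; move p to the remainder.
  leading term 1: no divisor's leading term divides it; move -1 to the remainder.
  remainder q³ + q² + p - 1 ≠ 0; add g_4 = q³ + q² + p - 1 to the basis.

S(f_2,g_3): lcm = p²q. S = -pq² - q³ - pq + p - q.
  leading term pq²: subtract (q)·g_3 from -pq² - q³ - pq + p - q → q³ - pq - q² + p + q
  leading term q³: subtract (1)·g_4 from q³ - pq - q² + p + q → -pq + q² + q + 1
  leading term pq: subtract (1)·g_3 from -pq + q² + q + 1 → 0
  remainder 0.

S(f_1,g_4): leading monomials are coprime, so the S-polynomial reduces to 0 (Buchberger's first criterion).
S(f_2,g_4): leading monomials are coprime, so the S-polynomial reduces to 0 (Buchberger's first criterion).
S(g_3,g_4): lcm = pq³. S = -q⁴ - pq² - q³ - p² - q² + p.
  leading term q⁴: subtract (-q)·g_4 from -q⁴ - pq² - q³ - p² - q² + p → -pq² - p² + pq - q² + p - q
  leading term pq²: subtract (q)·g_3 from -pq² - p² + pq - q² + p - q → -q³ - p² + pq + q² + p + q
  leading term q³: subtract (-1)·g_4 from -q³ - p² + pq + q² + p + q → -p² + pq - q² - p + q - 1
  leading term p²: subtract (1)·f_1 from -p² + pq - q² - p + q - 1 → pq - q² - q - 1
  leading term pq: subtract (-1)·g_3 from pq - q² - q - 1 → 0
  remainder 0.

Every S-polynomial of the final basis reduces to 0, so we have a Gröbner basis.
Inter-reduce: drop elements whose leading term is divisible by another's, tail-reduce, and make monic.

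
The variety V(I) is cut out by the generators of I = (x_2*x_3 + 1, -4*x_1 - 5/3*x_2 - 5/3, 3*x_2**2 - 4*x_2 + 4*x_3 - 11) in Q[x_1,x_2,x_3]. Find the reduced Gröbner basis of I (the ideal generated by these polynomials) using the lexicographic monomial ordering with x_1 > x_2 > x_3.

f_1 = x_2*x_3 + 1, LT = x_2*x_3.
f_2 = -4*x_1 - 5/3*x_2 - 5/3, LT = x_1.
f_3 = 3*x_2**2 - 4*x_2 + 4*x_3 - 11, LT = x_2**2.

S(f_1,f_3): lcm = x_2**2*x_3. S = 4/3*x_2*x_3 + x_2 - 4/3*x_3**2 + 11/3*x_3.
  leading term x_2*x_3: subtract (4/3)·f_1 from 4/3*x_2*x_3 + x_2 - 4/3*x_3**2 + 11/3*x_3 → x_2 - 4/3*x_3**2 + 11/3*x_3 - 4/3
  leading term x_2: no divisor's leading term divides it; move x_2 to the remainder.
  leading term x_3**2: no divisor's leading term divides it; move -4/3*x_3**2 to the remainder.
  leading term x_3: no divisor's leading term divides it; move 11/3*x_3 to the remainder.
  leading term 1: no divisor's leading term divides it; move -4/3 to the remainder.
  remainder x_2 - 4/3*x_3**2 + 11/3*x_3 - 4/3 ≠ 0; add g_4 = x_2 - 4/3*x_3**2 + 11/3*x_3 - 4/3 to the basis.

S(f_1,g_4): lcm = x_2*x_3. S = 4/3*x_3**3 - 11/3*x_3**2 + 4/3*x_3 + 1.
  leading term x_3**3: no divisor's leading term divides it; move 4/3*x_3**3 to the remainder.
  leading term x_3**2: no divisor's leading term divides it; move -11/3*x_3**2 to the remainder.
  leading term x_3: no divisor's leading term divides it; move 4/3*x_3 to the remainder.
  leading term 1: no divisor's leading term divides it; move 1 to the remainder.
  remainder 4/3*x_3**3 - 11/3*x_3**2 + 4/3*x_3 + 1 ≠ 0; add g_5 = 4/3*x_3**3 - 11/3*x_3**2 + 4/3*x_3 + 1 to the basis.

The other S-polynomials (S(f_1,f_2), S(f_2,f_3), S(f_2,g_4), S(f_3,g_4), S(f_1,g_5), S(f_2,g_5), S(f_3,g_5), S(g_4,g_5)) all reduce to 0 modulo the current basis, so we have a Gröbner basis.
Inter-reduce: drop elements whose leading term is divisible by another's, tail-reduce, and make monic.

G = {x_1 + 5/9*x_3**2 - 55/36*x_3 + 35/36, x_2 - 4/3*x_3**2 + 11/3*x_3 - 4/3, x_3**3 - 11/4*x_3**2 + x_3 + 3/4}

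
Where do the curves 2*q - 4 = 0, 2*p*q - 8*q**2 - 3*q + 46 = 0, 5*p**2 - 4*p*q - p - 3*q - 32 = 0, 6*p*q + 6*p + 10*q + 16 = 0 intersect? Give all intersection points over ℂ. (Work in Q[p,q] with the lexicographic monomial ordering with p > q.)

{(-2, 2)}

Compute a lex Gröbner basis by Buchberger's algorithm.
f_1 = 2*q - 4, LT = q.
f_2 = 2*p*q - 8*q**2 - 3*q + 46, LT = p*q.
f_3 = 5*p**2 - 4*p*q - p - 3*q - 32, LT = p**2.
f_4 = 6*p*q + 6*p + 10*q + 16, LT = p*q.

S(f_1,f_2): lcm = p*q. S = -2*p + 4*q**2 + 3/2*q - 23.
  leading term p: no divisor's leading term divides it; move -2*p to the remainder.
  leading term q**2: subtract (2*q)·f_1 from 4*q**2 + 3/2*q - 23 → 19/2*q - 23
  leading term q: subtract (19/4)·f_1 from 19/2*q - 23 → -4
  leading term 1: no divisor's leading term divides it; move -4 to the remainder.
  remainder -2*p - 4 ≠ 0; add h_5 = -2*p - 4 to the basis.

The other S-polynomials (S(f_1,f_3), S(f_1,f_4), S(f_2,f_3), S(f_2,f_4), S(f_3,f_4), S(f_1,h_5), S(f_2,h_5), S(f_3,h_5), S(f_4,h_5)) all reduce to 0 modulo the current basis, so we have a Gröbner basis.
Inter-reduce: drop elements whose leading term is divisible by another's, tail-reduce, and make monic.
Reduced Gröbner basis: {p + 2, q - 2}.

Elimination: the polynomial q - 2 lies in the elimination ideal for q, so q ∈ {2}. For each such q, the remaining basis elements (now univariate) give the rest of the solution.
  q = 2: the earlier basis element becomes p + 2 = 0, giving p = -2 — point (-2, 2).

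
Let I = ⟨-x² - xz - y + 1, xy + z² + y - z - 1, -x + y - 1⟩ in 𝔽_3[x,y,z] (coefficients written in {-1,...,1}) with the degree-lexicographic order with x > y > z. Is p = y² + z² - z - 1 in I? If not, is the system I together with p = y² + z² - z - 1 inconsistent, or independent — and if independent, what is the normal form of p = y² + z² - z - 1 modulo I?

y² + z² - z - 1 lies in I (it reduces to 0).

First compute the reduced Gröbner basis of I by Buchberger's algorithm.
f_1 = -x² - xz - y + 1, LT = x².
f_2 = xy + z² + y - z - 1, LT = xy.
f_3 = -x + y - 1, LT = x.

S(f_1,f_2): lcm = x²y. S = xyz - xz² - xy + xz + y² + x - y.
  leading term xyz: subtract (z)·f_2 from xyz - xz² - xy + xz + y² + x - y → -xz² - z³ - xy + xz + y² - yz + z² + x - y + z
  leading term xz²: subtract (z²)·f_3 from -xz² - z³ - xy + xz + y² - yz + z² + x - y + z → -yz² - z³ - xy + xz + y² - yz - z² + x - y + z
  leading term yz²: no divisor's leading term divides it; move -yz² to the remainder.
  leading term z³: no divisor's leading term divides it; move -z³ to the remainder.
  leading term xy: subtract (-1)·f_2 from -xy + xz + y² - yz - z² + x - y + z → xz + y² - yz + x - 1
  leading term xz: subtract (-z)·f_3 from xz + y² - yz + x - 1 → y² + x - z - 1
  leading term y²: no divisor's leading term divides it; move y² to the remainder.
  leading term x: subtract (-1)·f_3 from x - z - 1 → y - z + 1
  leading term y: no divisor's leading term divides it; move y to the remainder.
  leading term z: no divisor's leading term divides it; move -z to the remainder.
  leading term 1: no divisor's leading term divides it; move 1 to the remainder.
  remainder -yz² - z³ + y² + y - z + 1 ≠ 0; add h_4 = -yz² - z³ + y² + y - z + 1 to the basis.

S(f_1,f_3): lcm = x². S = xy + xz - x + y - 1.
  leading term xy: subtract (1)·f_2 from xy + xz - x + y - 1 → xz - z² - x + z
  leading term xz: subtract (-z)·f_3 from xz - z² - x + z → yz - z² - x
  leading term yz: no divisor's leading term divides it; move yz to the remainder.
  leading term z²: no divisor's leading term divides it; move -z² to the remainder.
  leading term x: subtract (1)·f_3 from -x → -y + 1
  leading term y: no divisor's leading term divides it; move -y to the remainder.
  leading term 1: no divisor's leading term divides it; move 1 to the remainder.
  remainder yz - z² - y + 1 ≠ 0; add h_5 = yz - z² - y + 1 to the basis.

S(f_2,f_3): lcm = xy. S = y² + z² - z - 1.
  leading term y²: no divisor's leading term divides it; move y² to the remainder.
  leading term z²: no divisor's leading term divides it; move z² to the remainder.
  leading term z: no divisor's leading term divides it; move -z to the remainder.
  leading term 1: no divisor's leading term divides it; move -1 to the remainder.
  remainder y² + z² - z - 1 ≠ 0; add h_6 = y² + z² - z - 1 to the basis.

S(f_2,h_4): lcm = xyz². S = -xz³ + z⁴ + xy² + yz² - z³ + xy - xz - z² + x.
  leading term xz³: subtract (z³)·f_3 from -xz³ + z⁴ + xy² + yz² - z³ + xy - xz - z² + x → -yz³ + z⁴ + xy² + yz² + xy - xz - z² + x
  leading term yz³: subtract (z)·h_4 from -yz³ + z⁴ + xy² + yz² + xy - xz - z² + x → -z⁴ + xy² - y²z + yz² + xy - xz - yz + x - z
  leading term z⁴: no divisor's leading term divides it; move -z⁴ to the remainder.
  leading term xy²: subtract (y)·f_2 from xy² - y²z + yz² + xy - xz - yz + x - z → -y²z + xy - xz - y² + x + y - z
  leading term y²z: subtract (-y)·h_5 from -y²z + xy - xz - y² + x + y - z → -yz² + xy - xz + y² + x - y - z
  leading term yz²: subtract (1)·h_4 from -yz² + xy - xz + y² + x - y - z → z³ + xy - xz + x + y - 1
  leading term z³: no divisor's leading term divides it; move z³ to the remainder.
  leading term xy: subtract (1)·f_2 from xy - xz + x + y - 1 → -xz - z² + x + z
  leading term xz: subtract (z)·f_3 from -xz - z² + x + z → -yz - z² + x - z
  leading term yz: subtract (-1)·h_5 from -yz - z² + x - z → z² + x - y - z + 1
  leading term z²: no divisor's leading term divides it; move z² to the remainder.
  leading term x: subtract (-1)·f_3 from x - y - z + 1 → -z
  leading term z: no divisor's leading term divides it; move -z to the remainder.
  remainder -z⁴ + z³ + z² - z ≠ 0; add h_7 = -z⁴ + z³ + z² - z to the basis.

S(h_4,h_5): lcm = yz². S = -z³ - y² + yz - y - 1.
  leading term z³: no divisor's leading term divides it; move -z³ to the remainder.
  leading term y²: subtract (-1)·h_6 from -y² + yz - y - 1 → yz + z² - y - z + 1
  leading term yz: subtract (1)·h_5 from yz + z² - y - z + 1 → -z² - z
  leading term z²: no divisor's leading term divides it; move -z² to the remainder.
  leading term z: no divisor's leading term divides it; move -z to the remainder.
  remainder -z³ - z² - z ≠ 0; add h_8 = -z³ - z² - z to the basis.

The other S-polynomials (S(f_1,h_4), S(f_3,h_4), S(f_1,h_5), S(f_2,h_5), S(f_3,h_5), S(f_1,h_6), S(f_2,h_6), S(f_3,h_6), S(h_4,h_6), S(h_5,h_6), S(f_1,h_7), S(f_2,h_7), S(f_3,h_7), S(h_4,h_7), S(h_5,h_7), S(h_6,h_7), S(f_1,h_8), S(f_2,h_8), S(f_3,h_8), S(h_4,h_8), S(h_5,h_8), S(h_6,h_8), S(h_7,h_8)) all reduce to 0 modulo the current basis, so we have a Gröbner basis.
Inter-reduce: drop elements whose leading term is divisible by another's, tail-reduce, and make monic.
Reduced Gröbner basis: {z³ + z² + z, y² + z² - z - 1, yz - z² - y + 1, x - y + 1}.
Label its elements g_1 = z³ + z² + z, g_2 = y² + z² - z - 1, g_3 = yz - z² - y + 1, g_4 = x - y + 1.

Reduce p = y² + z² - z - 1 modulo G:
  leading term y²: subtract (1)·g_2 from y² + z² - z - 1 → 0
  normal form = 0.
Since the normal form is 0, p ∈ I.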